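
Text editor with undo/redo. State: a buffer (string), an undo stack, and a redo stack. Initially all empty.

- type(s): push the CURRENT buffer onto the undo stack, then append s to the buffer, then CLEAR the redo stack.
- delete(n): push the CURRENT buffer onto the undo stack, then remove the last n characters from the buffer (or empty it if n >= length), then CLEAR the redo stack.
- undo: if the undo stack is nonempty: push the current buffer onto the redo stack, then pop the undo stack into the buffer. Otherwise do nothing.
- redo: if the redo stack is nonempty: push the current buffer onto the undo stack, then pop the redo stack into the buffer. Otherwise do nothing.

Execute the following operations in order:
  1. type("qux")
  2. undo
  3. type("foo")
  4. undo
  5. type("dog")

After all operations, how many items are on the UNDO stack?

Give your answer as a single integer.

Answer: 1

Derivation:
After op 1 (type): buf='qux' undo_depth=1 redo_depth=0
After op 2 (undo): buf='(empty)' undo_depth=0 redo_depth=1
After op 3 (type): buf='foo' undo_depth=1 redo_depth=0
After op 4 (undo): buf='(empty)' undo_depth=0 redo_depth=1
After op 5 (type): buf='dog' undo_depth=1 redo_depth=0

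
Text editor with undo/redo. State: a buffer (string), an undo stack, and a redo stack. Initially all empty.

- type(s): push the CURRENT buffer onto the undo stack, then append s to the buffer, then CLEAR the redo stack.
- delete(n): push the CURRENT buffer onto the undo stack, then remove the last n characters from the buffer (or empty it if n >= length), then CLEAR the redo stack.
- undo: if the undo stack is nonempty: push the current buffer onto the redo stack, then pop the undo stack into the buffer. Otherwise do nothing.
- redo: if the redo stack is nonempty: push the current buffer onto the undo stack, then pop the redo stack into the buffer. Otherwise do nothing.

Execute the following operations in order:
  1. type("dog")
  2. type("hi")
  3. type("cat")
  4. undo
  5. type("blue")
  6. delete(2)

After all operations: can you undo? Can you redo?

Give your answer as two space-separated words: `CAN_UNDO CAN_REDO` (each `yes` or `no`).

After op 1 (type): buf='dog' undo_depth=1 redo_depth=0
After op 2 (type): buf='doghi' undo_depth=2 redo_depth=0
After op 3 (type): buf='doghicat' undo_depth=3 redo_depth=0
After op 4 (undo): buf='doghi' undo_depth=2 redo_depth=1
After op 5 (type): buf='doghiblue' undo_depth=3 redo_depth=0
After op 6 (delete): buf='doghibl' undo_depth=4 redo_depth=0

Answer: yes no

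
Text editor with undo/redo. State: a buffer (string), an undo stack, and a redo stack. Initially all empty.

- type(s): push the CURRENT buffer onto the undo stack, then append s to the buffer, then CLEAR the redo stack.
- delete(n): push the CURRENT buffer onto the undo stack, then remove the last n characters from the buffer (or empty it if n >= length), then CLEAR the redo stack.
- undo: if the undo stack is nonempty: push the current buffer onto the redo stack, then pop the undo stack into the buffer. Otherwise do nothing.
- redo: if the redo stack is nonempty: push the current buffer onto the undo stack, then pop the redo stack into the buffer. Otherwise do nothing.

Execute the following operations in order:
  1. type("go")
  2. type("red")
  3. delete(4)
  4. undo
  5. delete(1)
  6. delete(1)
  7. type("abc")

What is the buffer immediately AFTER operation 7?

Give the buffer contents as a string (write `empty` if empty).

After op 1 (type): buf='go' undo_depth=1 redo_depth=0
After op 2 (type): buf='gored' undo_depth=2 redo_depth=0
After op 3 (delete): buf='g' undo_depth=3 redo_depth=0
After op 4 (undo): buf='gored' undo_depth=2 redo_depth=1
After op 5 (delete): buf='gore' undo_depth=3 redo_depth=0
After op 6 (delete): buf='gor' undo_depth=4 redo_depth=0
After op 7 (type): buf='gorabc' undo_depth=5 redo_depth=0

Answer: gorabc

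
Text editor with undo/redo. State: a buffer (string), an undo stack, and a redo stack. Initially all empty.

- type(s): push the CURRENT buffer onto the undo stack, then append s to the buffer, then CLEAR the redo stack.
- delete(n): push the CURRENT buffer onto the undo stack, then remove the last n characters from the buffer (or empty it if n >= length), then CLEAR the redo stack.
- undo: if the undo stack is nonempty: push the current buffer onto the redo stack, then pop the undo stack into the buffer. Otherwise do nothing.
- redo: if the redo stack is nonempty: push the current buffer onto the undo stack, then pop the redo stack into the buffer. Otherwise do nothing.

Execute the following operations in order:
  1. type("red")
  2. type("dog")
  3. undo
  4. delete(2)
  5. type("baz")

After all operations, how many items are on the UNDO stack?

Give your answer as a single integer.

Answer: 3

Derivation:
After op 1 (type): buf='red' undo_depth=1 redo_depth=0
After op 2 (type): buf='reddog' undo_depth=2 redo_depth=0
After op 3 (undo): buf='red' undo_depth=1 redo_depth=1
After op 4 (delete): buf='r' undo_depth=2 redo_depth=0
After op 5 (type): buf='rbaz' undo_depth=3 redo_depth=0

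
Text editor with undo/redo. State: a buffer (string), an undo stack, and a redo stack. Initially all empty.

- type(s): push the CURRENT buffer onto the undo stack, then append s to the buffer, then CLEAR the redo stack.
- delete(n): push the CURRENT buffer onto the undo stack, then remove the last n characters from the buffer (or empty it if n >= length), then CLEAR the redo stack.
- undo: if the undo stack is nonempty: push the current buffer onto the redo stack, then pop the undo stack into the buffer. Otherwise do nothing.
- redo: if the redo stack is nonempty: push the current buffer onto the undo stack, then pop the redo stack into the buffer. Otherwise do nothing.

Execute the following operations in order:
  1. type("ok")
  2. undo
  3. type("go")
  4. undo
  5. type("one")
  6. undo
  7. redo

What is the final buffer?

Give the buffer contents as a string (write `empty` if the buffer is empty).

After op 1 (type): buf='ok' undo_depth=1 redo_depth=0
After op 2 (undo): buf='(empty)' undo_depth=0 redo_depth=1
After op 3 (type): buf='go' undo_depth=1 redo_depth=0
After op 4 (undo): buf='(empty)' undo_depth=0 redo_depth=1
After op 5 (type): buf='one' undo_depth=1 redo_depth=0
After op 6 (undo): buf='(empty)' undo_depth=0 redo_depth=1
After op 7 (redo): buf='one' undo_depth=1 redo_depth=0

Answer: one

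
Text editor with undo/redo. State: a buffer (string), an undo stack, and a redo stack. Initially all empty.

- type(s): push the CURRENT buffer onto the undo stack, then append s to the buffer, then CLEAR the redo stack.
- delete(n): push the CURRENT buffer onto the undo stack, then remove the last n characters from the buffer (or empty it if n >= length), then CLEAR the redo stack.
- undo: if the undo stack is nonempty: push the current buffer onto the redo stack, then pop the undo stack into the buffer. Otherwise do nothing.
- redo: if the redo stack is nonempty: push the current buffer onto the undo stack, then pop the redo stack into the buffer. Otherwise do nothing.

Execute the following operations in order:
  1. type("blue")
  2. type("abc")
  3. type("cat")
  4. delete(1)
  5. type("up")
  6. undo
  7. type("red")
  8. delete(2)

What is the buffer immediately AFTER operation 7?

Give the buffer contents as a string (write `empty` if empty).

Answer: blueabccared

Derivation:
After op 1 (type): buf='blue' undo_depth=1 redo_depth=0
After op 2 (type): buf='blueabc' undo_depth=2 redo_depth=0
After op 3 (type): buf='blueabccat' undo_depth=3 redo_depth=0
After op 4 (delete): buf='blueabcca' undo_depth=4 redo_depth=0
After op 5 (type): buf='blueabccaup' undo_depth=5 redo_depth=0
After op 6 (undo): buf='blueabcca' undo_depth=4 redo_depth=1
After op 7 (type): buf='blueabccared' undo_depth=5 redo_depth=0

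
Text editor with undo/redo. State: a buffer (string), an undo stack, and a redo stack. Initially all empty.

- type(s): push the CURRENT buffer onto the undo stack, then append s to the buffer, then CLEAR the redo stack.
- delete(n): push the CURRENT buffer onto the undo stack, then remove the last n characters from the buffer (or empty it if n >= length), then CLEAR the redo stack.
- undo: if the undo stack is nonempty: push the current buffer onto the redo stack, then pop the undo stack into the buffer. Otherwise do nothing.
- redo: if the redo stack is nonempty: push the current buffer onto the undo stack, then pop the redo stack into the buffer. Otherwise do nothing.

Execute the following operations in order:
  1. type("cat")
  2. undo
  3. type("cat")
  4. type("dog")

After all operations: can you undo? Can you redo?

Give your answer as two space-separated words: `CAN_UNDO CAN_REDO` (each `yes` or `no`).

After op 1 (type): buf='cat' undo_depth=1 redo_depth=0
After op 2 (undo): buf='(empty)' undo_depth=0 redo_depth=1
After op 3 (type): buf='cat' undo_depth=1 redo_depth=0
After op 4 (type): buf='catdog' undo_depth=2 redo_depth=0

Answer: yes no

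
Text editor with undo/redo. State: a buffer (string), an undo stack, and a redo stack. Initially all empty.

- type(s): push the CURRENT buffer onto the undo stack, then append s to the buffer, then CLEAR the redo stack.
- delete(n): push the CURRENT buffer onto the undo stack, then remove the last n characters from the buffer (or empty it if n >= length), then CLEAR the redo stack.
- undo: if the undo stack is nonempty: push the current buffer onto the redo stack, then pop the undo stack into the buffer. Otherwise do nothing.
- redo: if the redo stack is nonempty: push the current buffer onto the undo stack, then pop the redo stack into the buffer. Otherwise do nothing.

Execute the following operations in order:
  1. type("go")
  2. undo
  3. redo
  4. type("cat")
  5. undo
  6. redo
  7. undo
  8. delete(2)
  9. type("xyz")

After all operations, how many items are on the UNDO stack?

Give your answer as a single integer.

After op 1 (type): buf='go' undo_depth=1 redo_depth=0
After op 2 (undo): buf='(empty)' undo_depth=0 redo_depth=1
After op 3 (redo): buf='go' undo_depth=1 redo_depth=0
After op 4 (type): buf='gocat' undo_depth=2 redo_depth=0
After op 5 (undo): buf='go' undo_depth=1 redo_depth=1
After op 6 (redo): buf='gocat' undo_depth=2 redo_depth=0
After op 7 (undo): buf='go' undo_depth=1 redo_depth=1
After op 8 (delete): buf='(empty)' undo_depth=2 redo_depth=0
After op 9 (type): buf='xyz' undo_depth=3 redo_depth=0

Answer: 3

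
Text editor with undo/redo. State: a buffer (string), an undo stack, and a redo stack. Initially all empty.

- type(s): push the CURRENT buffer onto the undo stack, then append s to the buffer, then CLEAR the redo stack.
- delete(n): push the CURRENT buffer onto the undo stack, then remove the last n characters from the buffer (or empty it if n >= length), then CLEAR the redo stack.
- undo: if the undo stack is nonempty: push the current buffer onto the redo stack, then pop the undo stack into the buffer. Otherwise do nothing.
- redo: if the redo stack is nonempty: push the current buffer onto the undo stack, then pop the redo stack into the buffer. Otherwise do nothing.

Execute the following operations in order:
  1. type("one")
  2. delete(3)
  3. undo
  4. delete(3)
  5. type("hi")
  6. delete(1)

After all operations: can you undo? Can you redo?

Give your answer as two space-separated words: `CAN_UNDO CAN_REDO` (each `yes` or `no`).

After op 1 (type): buf='one' undo_depth=1 redo_depth=0
After op 2 (delete): buf='(empty)' undo_depth=2 redo_depth=0
After op 3 (undo): buf='one' undo_depth=1 redo_depth=1
After op 4 (delete): buf='(empty)' undo_depth=2 redo_depth=0
After op 5 (type): buf='hi' undo_depth=3 redo_depth=0
After op 6 (delete): buf='h' undo_depth=4 redo_depth=0

Answer: yes no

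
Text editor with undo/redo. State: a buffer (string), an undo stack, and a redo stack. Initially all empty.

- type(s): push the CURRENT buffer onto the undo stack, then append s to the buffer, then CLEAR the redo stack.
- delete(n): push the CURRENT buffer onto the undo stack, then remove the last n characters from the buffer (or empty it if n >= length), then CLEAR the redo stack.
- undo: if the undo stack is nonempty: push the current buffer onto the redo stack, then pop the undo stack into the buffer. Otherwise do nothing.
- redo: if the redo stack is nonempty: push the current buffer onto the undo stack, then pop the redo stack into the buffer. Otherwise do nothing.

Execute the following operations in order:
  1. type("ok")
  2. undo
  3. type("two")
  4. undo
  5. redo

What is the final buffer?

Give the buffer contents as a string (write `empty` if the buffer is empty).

After op 1 (type): buf='ok' undo_depth=1 redo_depth=0
After op 2 (undo): buf='(empty)' undo_depth=0 redo_depth=1
After op 3 (type): buf='two' undo_depth=1 redo_depth=0
After op 4 (undo): buf='(empty)' undo_depth=0 redo_depth=1
After op 5 (redo): buf='two' undo_depth=1 redo_depth=0

Answer: two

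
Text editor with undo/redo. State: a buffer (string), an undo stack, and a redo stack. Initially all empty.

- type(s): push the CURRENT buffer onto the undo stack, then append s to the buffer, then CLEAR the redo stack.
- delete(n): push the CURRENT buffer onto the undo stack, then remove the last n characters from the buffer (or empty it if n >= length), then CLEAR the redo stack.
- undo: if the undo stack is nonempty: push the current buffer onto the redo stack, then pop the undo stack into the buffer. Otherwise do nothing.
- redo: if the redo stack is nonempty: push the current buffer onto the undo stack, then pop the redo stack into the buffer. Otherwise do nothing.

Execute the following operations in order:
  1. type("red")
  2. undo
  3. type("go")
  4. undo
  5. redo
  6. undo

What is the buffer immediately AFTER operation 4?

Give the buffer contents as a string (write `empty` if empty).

After op 1 (type): buf='red' undo_depth=1 redo_depth=0
After op 2 (undo): buf='(empty)' undo_depth=0 redo_depth=1
After op 3 (type): buf='go' undo_depth=1 redo_depth=0
After op 4 (undo): buf='(empty)' undo_depth=0 redo_depth=1

Answer: empty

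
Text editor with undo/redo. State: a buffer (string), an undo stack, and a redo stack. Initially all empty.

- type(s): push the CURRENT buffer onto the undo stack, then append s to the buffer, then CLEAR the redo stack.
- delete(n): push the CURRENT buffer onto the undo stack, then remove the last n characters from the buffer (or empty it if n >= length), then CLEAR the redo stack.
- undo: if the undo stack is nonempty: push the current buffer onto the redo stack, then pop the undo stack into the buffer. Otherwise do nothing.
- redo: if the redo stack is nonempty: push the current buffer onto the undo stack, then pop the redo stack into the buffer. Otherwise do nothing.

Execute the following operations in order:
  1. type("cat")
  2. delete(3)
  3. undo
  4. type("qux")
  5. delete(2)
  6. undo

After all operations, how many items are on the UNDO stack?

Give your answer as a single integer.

Answer: 2

Derivation:
After op 1 (type): buf='cat' undo_depth=1 redo_depth=0
After op 2 (delete): buf='(empty)' undo_depth=2 redo_depth=0
After op 3 (undo): buf='cat' undo_depth=1 redo_depth=1
After op 4 (type): buf='catqux' undo_depth=2 redo_depth=0
After op 5 (delete): buf='catq' undo_depth=3 redo_depth=0
After op 6 (undo): buf='catqux' undo_depth=2 redo_depth=1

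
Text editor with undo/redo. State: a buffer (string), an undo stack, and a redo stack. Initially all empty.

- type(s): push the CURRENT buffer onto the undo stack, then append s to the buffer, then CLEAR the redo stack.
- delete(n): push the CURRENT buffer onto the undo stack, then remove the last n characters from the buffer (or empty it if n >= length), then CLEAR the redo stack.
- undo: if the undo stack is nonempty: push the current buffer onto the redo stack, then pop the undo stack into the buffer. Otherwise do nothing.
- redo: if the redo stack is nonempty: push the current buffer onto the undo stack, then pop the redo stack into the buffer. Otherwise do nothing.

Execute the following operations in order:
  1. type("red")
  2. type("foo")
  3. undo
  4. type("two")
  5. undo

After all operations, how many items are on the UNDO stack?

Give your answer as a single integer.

Answer: 1

Derivation:
After op 1 (type): buf='red' undo_depth=1 redo_depth=0
After op 2 (type): buf='redfoo' undo_depth=2 redo_depth=0
After op 3 (undo): buf='red' undo_depth=1 redo_depth=1
After op 4 (type): buf='redtwo' undo_depth=2 redo_depth=0
After op 5 (undo): buf='red' undo_depth=1 redo_depth=1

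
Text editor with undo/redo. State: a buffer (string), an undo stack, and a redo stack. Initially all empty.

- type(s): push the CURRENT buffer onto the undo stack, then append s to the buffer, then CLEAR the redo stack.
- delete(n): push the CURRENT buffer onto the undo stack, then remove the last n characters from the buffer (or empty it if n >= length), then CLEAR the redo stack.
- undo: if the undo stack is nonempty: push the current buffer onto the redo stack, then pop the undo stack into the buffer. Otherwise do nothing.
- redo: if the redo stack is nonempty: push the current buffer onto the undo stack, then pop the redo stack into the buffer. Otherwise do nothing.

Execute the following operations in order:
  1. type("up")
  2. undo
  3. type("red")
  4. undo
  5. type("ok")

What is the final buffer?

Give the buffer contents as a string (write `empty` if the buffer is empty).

Answer: ok

Derivation:
After op 1 (type): buf='up' undo_depth=1 redo_depth=0
After op 2 (undo): buf='(empty)' undo_depth=0 redo_depth=1
After op 3 (type): buf='red' undo_depth=1 redo_depth=0
After op 4 (undo): buf='(empty)' undo_depth=0 redo_depth=1
After op 5 (type): buf='ok' undo_depth=1 redo_depth=0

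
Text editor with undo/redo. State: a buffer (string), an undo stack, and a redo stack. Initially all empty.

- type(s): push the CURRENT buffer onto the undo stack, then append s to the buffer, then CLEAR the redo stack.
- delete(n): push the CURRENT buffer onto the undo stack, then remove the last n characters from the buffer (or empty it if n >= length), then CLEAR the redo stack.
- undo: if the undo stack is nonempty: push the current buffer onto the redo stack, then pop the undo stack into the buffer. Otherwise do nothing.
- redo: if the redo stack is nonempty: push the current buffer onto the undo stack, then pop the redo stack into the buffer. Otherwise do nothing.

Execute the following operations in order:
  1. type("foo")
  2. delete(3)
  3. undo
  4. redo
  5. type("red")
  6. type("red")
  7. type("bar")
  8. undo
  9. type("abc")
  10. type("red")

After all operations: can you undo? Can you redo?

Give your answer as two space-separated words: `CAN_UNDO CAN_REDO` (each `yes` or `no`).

Answer: yes no

Derivation:
After op 1 (type): buf='foo' undo_depth=1 redo_depth=0
After op 2 (delete): buf='(empty)' undo_depth=2 redo_depth=0
After op 3 (undo): buf='foo' undo_depth=1 redo_depth=1
After op 4 (redo): buf='(empty)' undo_depth=2 redo_depth=0
After op 5 (type): buf='red' undo_depth=3 redo_depth=0
After op 6 (type): buf='redred' undo_depth=4 redo_depth=0
After op 7 (type): buf='redredbar' undo_depth=5 redo_depth=0
After op 8 (undo): buf='redred' undo_depth=4 redo_depth=1
After op 9 (type): buf='redredabc' undo_depth=5 redo_depth=0
After op 10 (type): buf='redredabcred' undo_depth=6 redo_depth=0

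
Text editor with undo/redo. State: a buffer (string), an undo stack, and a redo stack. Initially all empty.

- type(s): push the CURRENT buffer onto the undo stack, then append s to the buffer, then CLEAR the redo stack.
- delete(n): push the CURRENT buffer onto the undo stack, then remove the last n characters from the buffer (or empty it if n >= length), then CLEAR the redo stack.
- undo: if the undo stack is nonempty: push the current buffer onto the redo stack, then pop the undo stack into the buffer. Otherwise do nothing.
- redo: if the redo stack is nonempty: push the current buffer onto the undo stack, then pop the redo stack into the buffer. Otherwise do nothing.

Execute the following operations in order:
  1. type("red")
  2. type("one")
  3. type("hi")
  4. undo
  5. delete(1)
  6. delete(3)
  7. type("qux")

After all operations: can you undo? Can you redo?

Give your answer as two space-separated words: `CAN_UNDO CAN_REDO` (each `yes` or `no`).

After op 1 (type): buf='red' undo_depth=1 redo_depth=0
After op 2 (type): buf='redone' undo_depth=2 redo_depth=0
After op 3 (type): buf='redonehi' undo_depth=3 redo_depth=0
After op 4 (undo): buf='redone' undo_depth=2 redo_depth=1
After op 5 (delete): buf='redon' undo_depth=3 redo_depth=0
After op 6 (delete): buf='re' undo_depth=4 redo_depth=0
After op 7 (type): buf='requx' undo_depth=5 redo_depth=0

Answer: yes no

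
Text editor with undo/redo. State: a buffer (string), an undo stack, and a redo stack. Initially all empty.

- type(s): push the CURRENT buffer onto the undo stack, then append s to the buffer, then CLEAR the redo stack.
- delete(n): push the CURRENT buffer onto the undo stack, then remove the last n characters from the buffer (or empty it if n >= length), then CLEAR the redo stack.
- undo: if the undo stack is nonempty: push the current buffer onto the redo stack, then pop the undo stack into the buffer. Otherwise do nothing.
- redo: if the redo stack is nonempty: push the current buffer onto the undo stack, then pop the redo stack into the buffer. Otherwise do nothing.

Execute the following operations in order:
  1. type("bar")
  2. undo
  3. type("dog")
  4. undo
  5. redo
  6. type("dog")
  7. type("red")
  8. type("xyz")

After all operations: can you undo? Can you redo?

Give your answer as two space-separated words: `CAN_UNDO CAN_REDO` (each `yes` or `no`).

Answer: yes no

Derivation:
After op 1 (type): buf='bar' undo_depth=1 redo_depth=0
After op 2 (undo): buf='(empty)' undo_depth=0 redo_depth=1
After op 3 (type): buf='dog' undo_depth=1 redo_depth=0
After op 4 (undo): buf='(empty)' undo_depth=0 redo_depth=1
After op 5 (redo): buf='dog' undo_depth=1 redo_depth=0
After op 6 (type): buf='dogdog' undo_depth=2 redo_depth=0
After op 7 (type): buf='dogdogred' undo_depth=3 redo_depth=0
After op 8 (type): buf='dogdogredxyz' undo_depth=4 redo_depth=0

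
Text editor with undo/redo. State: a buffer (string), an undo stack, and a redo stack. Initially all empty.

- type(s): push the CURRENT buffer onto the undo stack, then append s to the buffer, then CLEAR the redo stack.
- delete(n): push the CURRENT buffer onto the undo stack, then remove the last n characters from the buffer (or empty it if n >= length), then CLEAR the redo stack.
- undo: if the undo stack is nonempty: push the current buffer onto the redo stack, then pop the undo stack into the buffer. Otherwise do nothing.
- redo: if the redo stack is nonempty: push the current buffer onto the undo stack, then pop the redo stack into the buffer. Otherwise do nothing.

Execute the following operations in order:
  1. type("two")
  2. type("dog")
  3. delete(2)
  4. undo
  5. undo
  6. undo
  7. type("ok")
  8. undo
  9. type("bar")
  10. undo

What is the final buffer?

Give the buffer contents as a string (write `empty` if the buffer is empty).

After op 1 (type): buf='two' undo_depth=1 redo_depth=0
After op 2 (type): buf='twodog' undo_depth=2 redo_depth=0
After op 3 (delete): buf='twod' undo_depth=3 redo_depth=0
After op 4 (undo): buf='twodog' undo_depth=2 redo_depth=1
After op 5 (undo): buf='two' undo_depth=1 redo_depth=2
After op 6 (undo): buf='(empty)' undo_depth=0 redo_depth=3
After op 7 (type): buf='ok' undo_depth=1 redo_depth=0
After op 8 (undo): buf='(empty)' undo_depth=0 redo_depth=1
After op 9 (type): buf='bar' undo_depth=1 redo_depth=0
After op 10 (undo): buf='(empty)' undo_depth=0 redo_depth=1

Answer: empty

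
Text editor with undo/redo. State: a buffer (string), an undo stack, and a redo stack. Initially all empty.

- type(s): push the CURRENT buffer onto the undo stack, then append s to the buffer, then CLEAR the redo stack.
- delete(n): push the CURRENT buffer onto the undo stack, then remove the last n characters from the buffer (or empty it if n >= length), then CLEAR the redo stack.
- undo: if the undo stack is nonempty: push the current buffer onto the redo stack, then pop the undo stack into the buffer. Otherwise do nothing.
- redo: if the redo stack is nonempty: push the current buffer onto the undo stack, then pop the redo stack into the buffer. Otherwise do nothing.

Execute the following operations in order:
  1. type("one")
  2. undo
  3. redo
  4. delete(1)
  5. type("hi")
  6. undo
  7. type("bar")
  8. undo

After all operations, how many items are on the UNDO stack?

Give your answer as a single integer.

Answer: 2

Derivation:
After op 1 (type): buf='one' undo_depth=1 redo_depth=0
After op 2 (undo): buf='(empty)' undo_depth=0 redo_depth=1
After op 3 (redo): buf='one' undo_depth=1 redo_depth=0
After op 4 (delete): buf='on' undo_depth=2 redo_depth=0
After op 5 (type): buf='onhi' undo_depth=3 redo_depth=0
After op 6 (undo): buf='on' undo_depth=2 redo_depth=1
After op 7 (type): buf='onbar' undo_depth=3 redo_depth=0
After op 8 (undo): buf='on' undo_depth=2 redo_depth=1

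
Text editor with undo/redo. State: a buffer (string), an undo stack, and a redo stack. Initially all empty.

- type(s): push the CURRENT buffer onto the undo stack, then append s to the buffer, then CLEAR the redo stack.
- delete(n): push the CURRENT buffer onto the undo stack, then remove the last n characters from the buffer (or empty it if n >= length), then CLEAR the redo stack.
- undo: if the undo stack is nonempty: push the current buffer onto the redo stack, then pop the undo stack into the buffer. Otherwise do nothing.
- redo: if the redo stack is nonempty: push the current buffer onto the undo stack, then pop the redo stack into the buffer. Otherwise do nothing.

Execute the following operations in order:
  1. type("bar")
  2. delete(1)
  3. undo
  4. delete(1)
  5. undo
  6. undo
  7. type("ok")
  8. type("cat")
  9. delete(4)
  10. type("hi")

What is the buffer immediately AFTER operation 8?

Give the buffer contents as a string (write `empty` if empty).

Answer: okcat

Derivation:
After op 1 (type): buf='bar' undo_depth=1 redo_depth=0
After op 2 (delete): buf='ba' undo_depth=2 redo_depth=0
After op 3 (undo): buf='bar' undo_depth=1 redo_depth=1
After op 4 (delete): buf='ba' undo_depth=2 redo_depth=0
After op 5 (undo): buf='bar' undo_depth=1 redo_depth=1
After op 6 (undo): buf='(empty)' undo_depth=0 redo_depth=2
After op 7 (type): buf='ok' undo_depth=1 redo_depth=0
After op 8 (type): buf='okcat' undo_depth=2 redo_depth=0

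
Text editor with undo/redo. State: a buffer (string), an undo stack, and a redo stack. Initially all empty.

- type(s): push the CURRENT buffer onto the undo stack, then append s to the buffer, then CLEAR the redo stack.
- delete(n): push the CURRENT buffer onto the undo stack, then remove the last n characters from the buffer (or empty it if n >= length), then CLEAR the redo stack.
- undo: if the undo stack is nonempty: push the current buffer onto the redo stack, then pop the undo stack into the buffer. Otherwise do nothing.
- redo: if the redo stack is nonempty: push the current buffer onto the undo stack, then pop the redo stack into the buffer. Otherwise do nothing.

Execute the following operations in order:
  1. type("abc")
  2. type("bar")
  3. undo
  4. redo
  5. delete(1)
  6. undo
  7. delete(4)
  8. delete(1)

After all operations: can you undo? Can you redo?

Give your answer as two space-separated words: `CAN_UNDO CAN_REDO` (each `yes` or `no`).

After op 1 (type): buf='abc' undo_depth=1 redo_depth=0
After op 2 (type): buf='abcbar' undo_depth=2 redo_depth=0
After op 3 (undo): buf='abc' undo_depth=1 redo_depth=1
After op 4 (redo): buf='abcbar' undo_depth=2 redo_depth=0
After op 5 (delete): buf='abcba' undo_depth=3 redo_depth=0
After op 6 (undo): buf='abcbar' undo_depth=2 redo_depth=1
After op 7 (delete): buf='ab' undo_depth=3 redo_depth=0
After op 8 (delete): buf='a' undo_depth=4 redo_depth=0

Answer: yes no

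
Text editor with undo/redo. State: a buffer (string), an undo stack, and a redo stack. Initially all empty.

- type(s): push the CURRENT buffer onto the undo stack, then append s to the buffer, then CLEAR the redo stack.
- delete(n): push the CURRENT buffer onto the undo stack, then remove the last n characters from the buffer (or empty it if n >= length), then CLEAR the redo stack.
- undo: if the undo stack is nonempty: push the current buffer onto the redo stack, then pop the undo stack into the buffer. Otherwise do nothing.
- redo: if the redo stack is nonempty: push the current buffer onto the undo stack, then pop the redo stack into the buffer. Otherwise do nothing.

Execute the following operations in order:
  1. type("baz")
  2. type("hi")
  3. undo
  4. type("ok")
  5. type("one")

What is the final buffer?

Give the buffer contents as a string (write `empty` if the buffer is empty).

After op 1 (type): buf='baz' undo_depth=1 redo_depth=0
After op 2 (type): buf='bazhi' undo_depth=2 redo_depth=0
After op 3 (undo): buf='baz' undo_depth=1 redo_depth=1
After op 4 (type): buf='bazok' undo_depth=2 redo_depth=0
After op 5 (type): buf='bazokone' undo_depth=3 redo_depth=0

Answer: bazokone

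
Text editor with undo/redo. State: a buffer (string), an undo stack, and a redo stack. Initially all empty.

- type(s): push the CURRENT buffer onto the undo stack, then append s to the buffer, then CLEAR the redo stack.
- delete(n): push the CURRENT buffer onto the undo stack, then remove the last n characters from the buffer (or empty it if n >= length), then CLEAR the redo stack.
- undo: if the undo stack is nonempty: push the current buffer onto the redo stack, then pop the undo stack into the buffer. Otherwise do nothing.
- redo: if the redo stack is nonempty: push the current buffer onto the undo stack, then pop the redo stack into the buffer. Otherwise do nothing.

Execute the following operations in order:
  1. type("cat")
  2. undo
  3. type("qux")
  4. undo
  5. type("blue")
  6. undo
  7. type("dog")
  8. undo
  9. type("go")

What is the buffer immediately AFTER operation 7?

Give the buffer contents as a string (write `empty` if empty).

Answer: dog

Derivation:
After op 1 (type): buf='cat' undo_depth=1 redo_depth=0
After op 2 (undo): buf='(empty)' undo_depth=0 redo_depth=1
After op 3 (type): buf='qux' undo_depth=1 redo_depth=0
After op 4 (undo): buf='(empty)' undo_depth=0 redo_depth=1
After op 5 (type): buf='blue' undo_depth=1 redo_depth=0
After op 6 (undo): buf='(empty)' undo_depth=0 redo_depth=1
After op 7 (type): buf='dog' undo_depth=1 redo_depth=0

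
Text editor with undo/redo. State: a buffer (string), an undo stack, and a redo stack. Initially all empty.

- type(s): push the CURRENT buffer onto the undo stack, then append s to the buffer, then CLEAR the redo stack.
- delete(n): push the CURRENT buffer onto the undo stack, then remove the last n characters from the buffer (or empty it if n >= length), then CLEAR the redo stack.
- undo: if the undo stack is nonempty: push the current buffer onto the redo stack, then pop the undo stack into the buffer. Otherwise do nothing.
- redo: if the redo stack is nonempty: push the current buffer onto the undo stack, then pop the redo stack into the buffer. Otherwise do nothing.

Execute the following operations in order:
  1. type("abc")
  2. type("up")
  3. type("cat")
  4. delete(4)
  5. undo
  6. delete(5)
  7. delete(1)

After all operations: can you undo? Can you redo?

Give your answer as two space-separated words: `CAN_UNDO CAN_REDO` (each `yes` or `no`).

Answer: yes no

Derivation:
After op 1 (type): buf='abc' undo_depth=1 redo_depth=0
After op 2 (type): buf='abcup' undo_depth=2 redo_depth=0
After op 3 (type): buf='abcupcat' undo_depth=3 redo_depth=0
After op 4 (delete): buf='abcu' undo_depth=4 redo_depth=0
After op 5 (undo): buf='abcupcat' undo_depth=3 redo_depth=1
After op 6 (delete): buf='abc' undo_depth=4 redo_depth=0
After op 7 (delete): buf='ab' undo_depth=5 redo_depth=0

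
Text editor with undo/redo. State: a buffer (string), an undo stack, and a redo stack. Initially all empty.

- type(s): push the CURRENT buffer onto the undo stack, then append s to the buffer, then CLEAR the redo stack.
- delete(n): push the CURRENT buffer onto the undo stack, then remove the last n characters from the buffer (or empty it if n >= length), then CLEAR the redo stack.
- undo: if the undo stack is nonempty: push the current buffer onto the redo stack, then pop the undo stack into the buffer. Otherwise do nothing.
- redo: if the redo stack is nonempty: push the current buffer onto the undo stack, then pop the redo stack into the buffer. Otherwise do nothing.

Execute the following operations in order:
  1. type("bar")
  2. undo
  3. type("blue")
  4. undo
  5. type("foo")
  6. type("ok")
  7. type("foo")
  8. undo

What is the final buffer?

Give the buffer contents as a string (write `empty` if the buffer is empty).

Answer: foook

Derivation:
After op 1 (type): buf='bar' undo_depth=1 redo_depth=0
After op 2 (undo): buf='(empty)' undo_depth=0 redo_depth=1
After op 3 (type): buf='blue' undo_depth=1 redo_depth=0
After op 4 (undo): buf='(empty)' undo_depth=0 redo_depth=1
After op 5 (type): buf='foo' undo_depth=1 redo_depth=0
After op 6 (type): buf='foook' undo_depth=2 redo_depth=0
After op 7 (type): buf='foookfoo' undo_depth=3 redo_depth=0
After op 8 (undo): buf='foook' undo_depth=2 redo_depth=1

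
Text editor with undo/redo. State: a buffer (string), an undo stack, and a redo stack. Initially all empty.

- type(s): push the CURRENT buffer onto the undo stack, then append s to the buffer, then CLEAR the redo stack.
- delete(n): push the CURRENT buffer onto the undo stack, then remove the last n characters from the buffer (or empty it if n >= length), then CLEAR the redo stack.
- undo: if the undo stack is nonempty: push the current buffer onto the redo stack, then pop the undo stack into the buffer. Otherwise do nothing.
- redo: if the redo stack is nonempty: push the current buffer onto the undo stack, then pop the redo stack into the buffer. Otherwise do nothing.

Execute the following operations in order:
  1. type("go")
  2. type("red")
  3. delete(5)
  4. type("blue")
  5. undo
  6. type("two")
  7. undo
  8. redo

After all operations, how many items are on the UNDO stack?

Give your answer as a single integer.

Answer: 4

Derivation:
After op 1 (type): buf='go' undo_depth=1 redo_depth=0
After op 2 (type): buf='gored' undo_depth=2 redo_depth=0
After op 3 (delete): buf='(empty)' undo_depth=3 redo_depth=0
After op 4 (type): buf='blue' undo_depth=4 redo_depth=0
After op 5 (undo): buf='(empty)' undo_depth=3 redo_depth=1
After op 6 (type): buf='two' undo_depth=4 redo_depth=0
After op 7 (undo): buf='(empty)' undo_depth=3 redo_depth=1
After op 8 (redo): buf='two' undo_depth=4 redo_depth=0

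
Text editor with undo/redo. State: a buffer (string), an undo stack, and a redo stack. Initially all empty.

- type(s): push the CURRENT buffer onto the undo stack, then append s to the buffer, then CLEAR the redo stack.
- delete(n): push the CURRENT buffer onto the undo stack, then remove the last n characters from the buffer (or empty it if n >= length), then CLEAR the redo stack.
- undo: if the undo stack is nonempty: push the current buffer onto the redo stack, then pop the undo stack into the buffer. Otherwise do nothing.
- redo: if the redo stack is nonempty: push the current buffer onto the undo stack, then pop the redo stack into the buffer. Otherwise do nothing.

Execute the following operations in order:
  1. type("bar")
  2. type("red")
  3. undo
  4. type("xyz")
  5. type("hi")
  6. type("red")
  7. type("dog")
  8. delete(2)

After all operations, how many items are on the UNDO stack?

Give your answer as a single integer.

Answer: 6

Derivation:
After op 1 (type): buf='bar' undo_depth=1 redo_depth=0
After op 2 (type): buf='barred' undo_depth=2 redo_depth=0
After op 3 (undo): buf='bar' undo_depth=1 redo_depth=1
After op 4 (type): buf='barxyz' undo_depth=2 redo_depth=0
After op 5 (type): buf='barxyzhi' undo_depth=3 redo_depth=0
After op 6 (type): buf='barxyzhired' undo_depth=4 redo_depth=0
After op 7 (type): buf='barxyzhireddog' undo_depth=5 redo_depth=0
After op 8 (delete): buf='barxyzhiredd' undo_depth=6 redo_depth=0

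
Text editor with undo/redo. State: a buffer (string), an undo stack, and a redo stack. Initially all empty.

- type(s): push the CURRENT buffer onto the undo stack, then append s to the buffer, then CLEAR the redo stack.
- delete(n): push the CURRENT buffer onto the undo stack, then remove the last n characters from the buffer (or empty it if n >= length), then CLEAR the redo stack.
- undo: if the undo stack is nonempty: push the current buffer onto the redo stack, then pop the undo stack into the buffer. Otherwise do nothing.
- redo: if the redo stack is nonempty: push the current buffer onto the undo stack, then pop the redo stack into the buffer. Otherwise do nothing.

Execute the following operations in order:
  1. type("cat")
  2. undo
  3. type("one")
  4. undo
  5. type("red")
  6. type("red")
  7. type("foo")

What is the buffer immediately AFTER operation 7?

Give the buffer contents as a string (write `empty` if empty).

Answer: redredfoo

Derivation:
After op 1 (type): buf='cat' undo_depth=1 redo_depth=0
After op 2 (undo): buf='(empty)' undo_depth=0 redo_depth=1
After op 3 (type): buf='one' undo_depth=1 redo_depth=0
After op 4 (undo): buf='(empty)' undo_depth=0 redo_depth=1
After op 5 (type): buf='red' undo_depth=1 redo_depth=0
After op 6 (type): buf='redred' undo_depth=2 redo_depth=0
After op 7 (type): buf='redredfoo' undo_depth=3 redo_depth=0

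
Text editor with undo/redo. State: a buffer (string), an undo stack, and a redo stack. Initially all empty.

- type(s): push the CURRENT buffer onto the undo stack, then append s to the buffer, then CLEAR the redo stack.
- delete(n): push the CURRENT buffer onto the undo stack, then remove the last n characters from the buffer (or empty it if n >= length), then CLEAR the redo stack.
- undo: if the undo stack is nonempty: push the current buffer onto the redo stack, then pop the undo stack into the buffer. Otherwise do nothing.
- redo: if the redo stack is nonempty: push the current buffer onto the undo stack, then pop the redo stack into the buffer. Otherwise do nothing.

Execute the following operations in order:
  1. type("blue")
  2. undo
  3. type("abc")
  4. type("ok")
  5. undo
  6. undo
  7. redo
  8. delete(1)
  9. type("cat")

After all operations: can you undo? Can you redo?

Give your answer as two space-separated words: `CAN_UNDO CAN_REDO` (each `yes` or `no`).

Answer: yes no

Derivation:
After op 1 (type): buf='blue' undo_depth=1 redo_depth=0
After op 2 (undo): buf='(empty)' undo_depth=0 redo_depth=1
After op 3 (type): buf='abc' undo_depth=1 redo_depth=0
After op 4 (type): buf='abcok' undo_depth=2 redo_depth=0
After op 5 (undo): buf='abc' undo_depth=1 redo_depth=1
After op 6 (undo): buf='(empty)' undo_depth=0 redo_depth=2
After op 7 (redo): buf='abc' undo_depth=1 redo_depth=1
After op 8 (delete): buf='ab' undo_depth=2 redo_depth=0
After op 9 (type): buf='abcat' undo_depth=3 redo_depth=0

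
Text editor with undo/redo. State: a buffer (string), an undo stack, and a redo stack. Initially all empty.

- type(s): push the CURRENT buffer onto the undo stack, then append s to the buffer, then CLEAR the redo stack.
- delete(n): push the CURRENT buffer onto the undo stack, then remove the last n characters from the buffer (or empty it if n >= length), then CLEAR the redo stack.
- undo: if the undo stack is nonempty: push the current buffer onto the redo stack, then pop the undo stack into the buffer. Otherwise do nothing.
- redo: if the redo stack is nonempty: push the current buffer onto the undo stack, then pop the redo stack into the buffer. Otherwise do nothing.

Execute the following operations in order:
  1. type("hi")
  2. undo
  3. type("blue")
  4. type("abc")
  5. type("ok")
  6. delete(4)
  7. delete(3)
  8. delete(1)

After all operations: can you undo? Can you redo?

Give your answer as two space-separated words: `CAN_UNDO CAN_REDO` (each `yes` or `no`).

Answer: yes no

Derivation:
After op 1 (type): buf='hi' undo_depth=1 redo_depth=0
After op 2 (undo): buf='(empty)' undo_depth=0 redo_depth=1
After op 3 (type): buf='blue' undo_depth=1 redo_depth=0
After op 4 (type): buf='blueabc' undo_depth=2 redo_depth=0
After op 5 (type): buf='blueabcok' undo_depth=3 redo_depth=0
After op 6 (delete): buf='bluea' undo_depth=4 redo_depth=0
After op 7 (delete): buf='bl' undo_depth=5 redo_depth=0
After op 8 (delete): buf='b' undo_depth=6 redo_depth=0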